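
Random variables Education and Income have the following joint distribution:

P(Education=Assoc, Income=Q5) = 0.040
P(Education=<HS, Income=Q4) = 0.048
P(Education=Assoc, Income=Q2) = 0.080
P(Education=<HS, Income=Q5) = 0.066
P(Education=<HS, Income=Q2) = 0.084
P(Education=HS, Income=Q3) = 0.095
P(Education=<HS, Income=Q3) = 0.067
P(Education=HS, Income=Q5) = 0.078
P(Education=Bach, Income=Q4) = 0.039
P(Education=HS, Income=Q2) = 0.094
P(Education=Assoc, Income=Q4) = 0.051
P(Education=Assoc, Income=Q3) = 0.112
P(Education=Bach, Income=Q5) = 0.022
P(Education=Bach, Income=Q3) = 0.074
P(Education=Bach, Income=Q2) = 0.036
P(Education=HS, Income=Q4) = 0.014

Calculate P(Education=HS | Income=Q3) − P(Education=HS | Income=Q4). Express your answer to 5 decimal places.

P(Income=Q3) = 0.067 + 0.095 + 0.112 + 0.074 = 0.348; P(Education=HS | Income=Q3) = 0.095/0.348 = 0.272989.
P(Income=Q4) = 0.048 + 0.014 + 0.051 + 0.039 = 0.152; P(Education=HS | Income=Q4) = 0.014/0.152 = 0.092105.
Difference = 0.18088.

0.18088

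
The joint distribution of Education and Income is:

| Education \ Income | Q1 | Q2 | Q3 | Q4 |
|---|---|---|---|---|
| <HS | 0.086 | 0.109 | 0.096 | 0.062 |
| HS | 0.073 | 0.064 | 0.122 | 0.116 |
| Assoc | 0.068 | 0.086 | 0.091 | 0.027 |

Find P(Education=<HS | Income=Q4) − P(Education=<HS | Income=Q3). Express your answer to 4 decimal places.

-0.0082

P(Income=Q4) = 0.062 + 0.116 + 0.027 = 0.205; P(Education=<HS | Income=Q4) = 0.062/0.205 = 0.30244.
P(Income=Q3) = 0.096 + 0.122 + 0.091 = 0.309; P(Education=<HS | Income=Q3) = 0.096/0.309 = 0.31068.
Difference = -0.0082.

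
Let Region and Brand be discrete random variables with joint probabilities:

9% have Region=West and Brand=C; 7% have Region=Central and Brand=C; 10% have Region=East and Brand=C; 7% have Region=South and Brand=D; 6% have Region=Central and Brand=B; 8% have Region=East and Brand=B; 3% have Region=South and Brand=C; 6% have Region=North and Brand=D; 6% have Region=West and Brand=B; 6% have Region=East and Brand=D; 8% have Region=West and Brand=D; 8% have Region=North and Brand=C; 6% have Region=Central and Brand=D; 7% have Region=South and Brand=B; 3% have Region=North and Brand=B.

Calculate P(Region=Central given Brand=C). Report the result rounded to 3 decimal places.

P(Brand=C) = 0.08 + 0.03 + 0.10 + 0.09 + 0.07 = 0.37.
P(Region=Central | Brand=C) = 0.07/0.37 = 0.189.

0.189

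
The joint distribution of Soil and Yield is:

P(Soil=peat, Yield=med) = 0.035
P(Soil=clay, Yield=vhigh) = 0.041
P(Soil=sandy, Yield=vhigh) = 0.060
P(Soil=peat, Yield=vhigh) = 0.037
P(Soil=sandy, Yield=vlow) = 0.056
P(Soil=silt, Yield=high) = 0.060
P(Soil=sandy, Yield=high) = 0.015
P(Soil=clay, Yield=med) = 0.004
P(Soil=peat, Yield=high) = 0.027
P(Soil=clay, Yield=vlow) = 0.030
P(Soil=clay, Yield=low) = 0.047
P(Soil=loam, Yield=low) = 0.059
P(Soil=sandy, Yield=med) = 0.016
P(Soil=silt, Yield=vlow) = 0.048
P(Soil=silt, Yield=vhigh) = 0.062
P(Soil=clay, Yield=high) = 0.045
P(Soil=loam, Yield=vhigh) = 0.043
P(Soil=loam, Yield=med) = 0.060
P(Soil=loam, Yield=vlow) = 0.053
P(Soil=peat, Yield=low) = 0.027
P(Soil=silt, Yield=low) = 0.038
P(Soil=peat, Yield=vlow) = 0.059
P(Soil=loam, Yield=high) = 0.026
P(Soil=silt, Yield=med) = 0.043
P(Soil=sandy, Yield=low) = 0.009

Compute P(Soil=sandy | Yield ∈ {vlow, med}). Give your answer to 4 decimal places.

P(Yield=vlow) = 0.056 + 0.053 + 0.030 + 0.048 + 0.059 = 0.246.
P(Yield=med) = 0.016 + 0.060 + 0.004 + 0.043 + 0.035 = 0.158.
P(Yield ∈ {vlow, med}) = 0.246 + 0.158 = 0.404; P(Soil=sandy, Yield ∈ {vlow, med}) = 0.056 + 0.016 = 0.072.
P(Soil=sandy | Yield ∈ {vlow, med}) = 0.072/0.404 = 0.1782.

0.1782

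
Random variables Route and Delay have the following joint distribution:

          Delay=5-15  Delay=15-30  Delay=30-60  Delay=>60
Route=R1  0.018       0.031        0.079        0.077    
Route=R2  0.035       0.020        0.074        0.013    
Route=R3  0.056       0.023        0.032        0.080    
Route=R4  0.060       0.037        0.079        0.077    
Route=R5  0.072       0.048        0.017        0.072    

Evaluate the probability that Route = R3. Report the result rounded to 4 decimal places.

P(Route=R3) = 0.056 + 0.023 + 0.032 + 0.080 = 0.191.

0.1910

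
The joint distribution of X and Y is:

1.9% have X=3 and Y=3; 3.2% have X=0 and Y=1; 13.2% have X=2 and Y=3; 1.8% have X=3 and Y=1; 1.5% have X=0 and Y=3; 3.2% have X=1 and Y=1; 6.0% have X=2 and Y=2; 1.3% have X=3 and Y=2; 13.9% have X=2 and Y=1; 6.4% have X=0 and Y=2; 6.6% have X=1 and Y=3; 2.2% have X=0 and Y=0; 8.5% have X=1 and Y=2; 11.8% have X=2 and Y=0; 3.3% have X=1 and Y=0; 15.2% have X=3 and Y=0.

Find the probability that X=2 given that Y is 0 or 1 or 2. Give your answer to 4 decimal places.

0.4128

P(Y=0) = 0.022 + 0.033 + 0.118 + 0.152 = 0.325.
P(Y=1) = 0.032 + 0.032 + 0.139 + 0.018 = 0.221.
P(Y=2) = 0.064 + 0.085 + 0.060 + 0.013 = 0.222.
P(Y ∈ {0, 1, 2}) = 0.325 + 0.221 + 0.222 = 0.768; P(X=2, Y ∈ {0, 1, 2}) = 0.118 + 0.139 + 0.060 = 0.317.
P(X=2 | Y ∈ {0, 1, 2}) = 0.317/0.768 = 0.4128.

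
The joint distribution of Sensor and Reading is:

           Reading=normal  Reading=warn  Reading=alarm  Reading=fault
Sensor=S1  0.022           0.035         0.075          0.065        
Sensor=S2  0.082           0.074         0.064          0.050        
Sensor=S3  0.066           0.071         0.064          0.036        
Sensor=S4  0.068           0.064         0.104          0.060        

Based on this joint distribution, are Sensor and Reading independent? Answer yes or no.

P(Sensor=S1) = 0.197 and P(Reading=normal) = 0.238, so their product is 0.04689, but P(Sensor=S1, Reading=normal) = 0.022. Since these differ, Sensor and Reading are not independent.

no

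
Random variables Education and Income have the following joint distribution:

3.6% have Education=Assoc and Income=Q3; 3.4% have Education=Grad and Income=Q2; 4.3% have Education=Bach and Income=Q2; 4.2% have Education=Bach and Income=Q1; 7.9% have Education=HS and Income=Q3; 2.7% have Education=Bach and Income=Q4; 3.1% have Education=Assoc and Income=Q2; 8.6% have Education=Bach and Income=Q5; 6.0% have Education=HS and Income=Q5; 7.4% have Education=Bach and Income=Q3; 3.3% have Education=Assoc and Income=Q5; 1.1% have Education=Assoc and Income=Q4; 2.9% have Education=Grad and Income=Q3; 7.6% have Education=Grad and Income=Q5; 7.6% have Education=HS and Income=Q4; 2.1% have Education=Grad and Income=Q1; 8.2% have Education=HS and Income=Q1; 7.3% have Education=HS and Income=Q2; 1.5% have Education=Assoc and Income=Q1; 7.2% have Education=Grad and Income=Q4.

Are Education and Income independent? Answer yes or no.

P(Education=HS) = 0.370 and P(Income=Q5) = 0.255, so their product is 0.09435, but P(Education=HS, Income=Q5) = 0.060. Since these differ, Education and Income are not independent.

no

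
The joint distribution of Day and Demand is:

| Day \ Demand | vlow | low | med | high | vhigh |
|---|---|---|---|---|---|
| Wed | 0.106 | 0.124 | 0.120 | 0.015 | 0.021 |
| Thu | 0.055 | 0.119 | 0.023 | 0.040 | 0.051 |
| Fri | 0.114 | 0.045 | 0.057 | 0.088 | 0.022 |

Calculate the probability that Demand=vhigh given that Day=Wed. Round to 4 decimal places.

0.0544

P(Day=Wed) = 0.106 + 0.124 + 0.120 + 0.015 + 0.021 = 0.386.
P(Demand=vhigh | Day=Wed) = 0.021/0.386 = 0.0544.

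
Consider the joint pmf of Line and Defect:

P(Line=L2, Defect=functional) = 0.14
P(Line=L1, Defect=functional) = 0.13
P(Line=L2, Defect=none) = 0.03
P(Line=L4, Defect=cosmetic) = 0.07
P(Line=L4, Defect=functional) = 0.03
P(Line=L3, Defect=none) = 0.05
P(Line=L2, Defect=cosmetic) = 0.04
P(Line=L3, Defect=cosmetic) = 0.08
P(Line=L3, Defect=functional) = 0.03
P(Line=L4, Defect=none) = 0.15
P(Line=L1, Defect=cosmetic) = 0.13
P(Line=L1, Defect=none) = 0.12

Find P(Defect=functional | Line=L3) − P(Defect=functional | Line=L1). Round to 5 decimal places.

P(Line=L3) = 0.05 + 0.08 + 0.03 = 0.16; P(Defect=functional | Line=L3) = 0.03/0.16 = 0.187500.
P(Line=L1) = 0.12 + 0.13 + 0.13 = 0.38; P(Defect=functional | Line=L1) = 0.13/0.38 = 0.342105.
Difference = -0.15461.

-0.15461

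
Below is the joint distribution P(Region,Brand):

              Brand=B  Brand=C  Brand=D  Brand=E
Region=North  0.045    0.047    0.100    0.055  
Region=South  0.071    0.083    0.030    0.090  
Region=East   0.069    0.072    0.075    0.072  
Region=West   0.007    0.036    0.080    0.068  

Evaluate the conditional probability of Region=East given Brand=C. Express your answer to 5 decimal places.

P(Brand=C) = 0.047 + 0.083 + 0.072 + 0.036 = 0.238.
P(Region=East | Brand=C) = 0.072/0.238 = 0.30252.

0.30252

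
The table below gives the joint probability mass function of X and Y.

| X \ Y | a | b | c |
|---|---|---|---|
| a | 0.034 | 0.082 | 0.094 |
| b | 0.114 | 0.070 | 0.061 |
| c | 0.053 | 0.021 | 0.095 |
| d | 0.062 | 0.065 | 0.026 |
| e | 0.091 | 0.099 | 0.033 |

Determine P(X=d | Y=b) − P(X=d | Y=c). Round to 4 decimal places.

0.1087

P(Y=b) = 0.082 + 0.070 + 0.021 + 0.065 + 0.099 = 0.337; P(X=d | Y=b) = 0.065/0.337 = 0.19288.
P(Y=c) = 0.094 + 0.061 + 0.095 + 0.026 + 0.033 = 0.309; P(X=d | Y=c) = 0.026/0.309 = 0.08414.
Difference = 0.1087.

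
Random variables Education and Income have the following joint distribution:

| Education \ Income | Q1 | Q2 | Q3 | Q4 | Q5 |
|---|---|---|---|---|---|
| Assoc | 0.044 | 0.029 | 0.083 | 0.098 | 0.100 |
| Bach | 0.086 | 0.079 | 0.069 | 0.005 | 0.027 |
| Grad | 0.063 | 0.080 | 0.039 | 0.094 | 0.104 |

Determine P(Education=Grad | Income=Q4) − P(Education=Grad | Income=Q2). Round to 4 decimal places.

P(Income=Q4) = 0.098 + 0.005 + 0.094 = 0.197; P(Education=Grad | Income=Q4) = 0.094/0.197 = 0.47716.
P(Income=Q2) = 0.029 + 0.079 + 0.080 = 0.188; P(Education=Grad | Income=Q2) = 0.080/0.188 = 0.42553.
Difference = 0.0516.

0.0516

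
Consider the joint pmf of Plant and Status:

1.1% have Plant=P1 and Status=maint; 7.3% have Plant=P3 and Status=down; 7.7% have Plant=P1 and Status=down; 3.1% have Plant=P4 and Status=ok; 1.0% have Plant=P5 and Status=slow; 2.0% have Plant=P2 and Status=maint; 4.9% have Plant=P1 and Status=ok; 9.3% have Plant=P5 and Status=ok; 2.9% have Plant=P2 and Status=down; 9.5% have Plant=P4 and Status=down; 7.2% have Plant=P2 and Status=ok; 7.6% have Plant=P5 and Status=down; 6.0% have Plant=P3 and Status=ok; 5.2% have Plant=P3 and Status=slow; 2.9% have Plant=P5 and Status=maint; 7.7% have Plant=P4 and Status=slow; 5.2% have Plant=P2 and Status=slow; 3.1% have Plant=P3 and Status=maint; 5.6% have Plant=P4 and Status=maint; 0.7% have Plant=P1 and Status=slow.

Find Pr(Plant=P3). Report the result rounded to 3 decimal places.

0.216

P(Plant=P3) = 0.060 + 0.052 + 0.073 + 0.031 = 0.216.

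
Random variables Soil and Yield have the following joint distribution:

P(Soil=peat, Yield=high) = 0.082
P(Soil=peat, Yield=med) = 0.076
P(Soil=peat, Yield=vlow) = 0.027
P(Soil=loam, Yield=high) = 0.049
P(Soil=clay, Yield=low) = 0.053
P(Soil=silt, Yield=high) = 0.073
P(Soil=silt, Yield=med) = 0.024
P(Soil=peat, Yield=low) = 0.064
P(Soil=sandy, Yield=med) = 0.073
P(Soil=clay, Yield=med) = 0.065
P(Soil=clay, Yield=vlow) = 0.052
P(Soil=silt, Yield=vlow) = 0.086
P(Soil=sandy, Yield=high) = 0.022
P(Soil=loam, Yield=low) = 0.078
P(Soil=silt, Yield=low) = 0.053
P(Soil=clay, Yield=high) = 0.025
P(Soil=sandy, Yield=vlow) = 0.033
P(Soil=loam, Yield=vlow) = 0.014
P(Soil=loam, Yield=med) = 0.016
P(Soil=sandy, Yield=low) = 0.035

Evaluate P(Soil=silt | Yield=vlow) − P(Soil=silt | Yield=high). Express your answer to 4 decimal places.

0.1148

P(Yield=vlow) = 0.033 + 0.014 + 0.052 + 0.086 + 0.027 = 0.212; P(Soil=silt | Yield=vlow) = 0.086/0.212 = 0.40566.
P(Yield=high) = 0.022 + 0.049 + 0.025 + 0.073 + 0.082 = 0.251; P(Soil=silt | Yield=high) = 0.073/0.251 = 0.29084.
Difference = 0.1148.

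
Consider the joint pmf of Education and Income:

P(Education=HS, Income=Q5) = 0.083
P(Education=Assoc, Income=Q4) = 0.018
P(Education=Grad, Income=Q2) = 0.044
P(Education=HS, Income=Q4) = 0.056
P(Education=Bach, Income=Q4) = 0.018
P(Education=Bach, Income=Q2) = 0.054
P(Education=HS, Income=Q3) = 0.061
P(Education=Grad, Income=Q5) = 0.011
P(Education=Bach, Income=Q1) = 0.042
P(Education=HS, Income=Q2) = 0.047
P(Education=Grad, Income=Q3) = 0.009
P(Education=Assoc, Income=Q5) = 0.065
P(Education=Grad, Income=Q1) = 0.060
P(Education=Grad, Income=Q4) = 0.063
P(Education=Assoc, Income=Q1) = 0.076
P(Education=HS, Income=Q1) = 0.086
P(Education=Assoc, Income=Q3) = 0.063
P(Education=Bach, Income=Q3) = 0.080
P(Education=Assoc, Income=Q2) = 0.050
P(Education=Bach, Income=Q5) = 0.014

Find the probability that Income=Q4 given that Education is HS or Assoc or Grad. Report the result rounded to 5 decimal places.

P(Education=HS) = 0.086 + 0.047 + 0.061 + 0.056 + 0.083 = 0.333.
P(Education=Assoc) = 0.076 + 0.050 + 0.063 + 0.018 + 0.065 = 0.272.
P(Education=Grad) = 0.060 + 0.044 + 0.009 + 0.063 + 0.011 = 0.187.
P(Education ∈ {HS, Assoc, Grad}) = 0.333 + 0.272 + 0.187 = 0.792; P(Income=Q4, Education ∈ {HS, Assoc, Grad}) = 0.056 + 0.018 + 0.063 = 0.137.
P(Income=Q4 | Education ∈ {HS, Assoc, Grad}) = 0.137/0.792 = 0.17298.

0.17298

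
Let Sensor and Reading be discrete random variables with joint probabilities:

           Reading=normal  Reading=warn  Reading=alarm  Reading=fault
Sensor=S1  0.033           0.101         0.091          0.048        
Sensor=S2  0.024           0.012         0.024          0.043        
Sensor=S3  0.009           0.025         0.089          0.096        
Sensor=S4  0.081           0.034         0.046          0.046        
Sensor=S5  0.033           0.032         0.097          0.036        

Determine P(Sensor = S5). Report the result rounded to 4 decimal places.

P(Sensor=S5) = 0.033 + 0.032 + 0.097 + 0.036 = 0.198.

0.1980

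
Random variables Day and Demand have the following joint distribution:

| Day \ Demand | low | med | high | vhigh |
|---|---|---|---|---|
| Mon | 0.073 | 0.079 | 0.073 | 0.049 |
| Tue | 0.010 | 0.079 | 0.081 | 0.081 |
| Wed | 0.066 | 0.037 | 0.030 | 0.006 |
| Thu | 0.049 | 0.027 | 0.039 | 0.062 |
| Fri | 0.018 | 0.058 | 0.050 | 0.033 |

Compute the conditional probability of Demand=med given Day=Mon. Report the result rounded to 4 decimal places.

0.2883

P(Day=Mon) = 0.073 + 0.079 + 0.073 + 0.049 = 0.274.
P(Demand=med | Day=Mon) = 0.079/0.274 = 0.2883.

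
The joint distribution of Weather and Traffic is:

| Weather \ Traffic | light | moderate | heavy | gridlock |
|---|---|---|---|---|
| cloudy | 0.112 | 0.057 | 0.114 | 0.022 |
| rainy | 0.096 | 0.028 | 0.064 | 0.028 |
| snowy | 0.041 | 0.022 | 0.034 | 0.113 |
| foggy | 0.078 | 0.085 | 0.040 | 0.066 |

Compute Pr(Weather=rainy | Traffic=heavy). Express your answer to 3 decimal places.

0.254

P(Traffic=heavy) = 0.114 + 0.064 + 0.034 + 0.040 = 0.252.
P(Weather=rainy | Traffic=heavy) = 0.064/0.252 = 0.254.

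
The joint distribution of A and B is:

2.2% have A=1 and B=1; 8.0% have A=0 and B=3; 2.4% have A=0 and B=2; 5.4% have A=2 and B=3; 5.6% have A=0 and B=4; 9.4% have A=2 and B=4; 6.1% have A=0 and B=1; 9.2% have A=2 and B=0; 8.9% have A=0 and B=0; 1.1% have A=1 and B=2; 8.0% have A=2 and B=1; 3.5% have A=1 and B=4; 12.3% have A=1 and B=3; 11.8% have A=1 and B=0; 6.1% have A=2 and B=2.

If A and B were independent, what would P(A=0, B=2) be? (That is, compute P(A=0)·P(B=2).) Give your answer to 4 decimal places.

0.0298

P(A=0) = 0.089 + 0.061 + 0.024 + 0.080 + 0.056 = 0.310.
P(B=2) = 0.024 + 0.011 + 0.061 = 0.096.
Product: 0.310 × 0.096 = 0.0298.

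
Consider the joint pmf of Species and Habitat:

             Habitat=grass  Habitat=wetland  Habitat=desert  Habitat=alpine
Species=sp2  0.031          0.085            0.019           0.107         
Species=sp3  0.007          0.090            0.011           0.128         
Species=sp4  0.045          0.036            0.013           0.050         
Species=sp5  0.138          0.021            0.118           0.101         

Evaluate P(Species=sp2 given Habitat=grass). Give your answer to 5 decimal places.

0.14027

P(Habitat=grass) = 0.031 + 0.007 + 0.045 + 0.138 = 0.221.
P(Species=sp2 | Habitat=grass) = 0.031/0.221 = 0.14027.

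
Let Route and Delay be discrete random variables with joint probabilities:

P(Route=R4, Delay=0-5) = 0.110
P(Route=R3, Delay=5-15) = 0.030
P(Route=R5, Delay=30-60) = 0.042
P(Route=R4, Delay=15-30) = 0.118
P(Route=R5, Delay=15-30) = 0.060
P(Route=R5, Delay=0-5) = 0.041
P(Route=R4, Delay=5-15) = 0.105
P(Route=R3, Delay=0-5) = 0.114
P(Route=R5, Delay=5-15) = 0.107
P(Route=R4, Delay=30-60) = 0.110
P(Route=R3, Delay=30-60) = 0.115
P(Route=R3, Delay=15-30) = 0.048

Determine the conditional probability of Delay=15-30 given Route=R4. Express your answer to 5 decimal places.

0.26637

P(Route=R4) = 0.110 + 0.105 + 0.118 + 0.110 = 0.443.
P(Delay=15-30 | Route=R4) = 0.118/0.443 = 0.26637.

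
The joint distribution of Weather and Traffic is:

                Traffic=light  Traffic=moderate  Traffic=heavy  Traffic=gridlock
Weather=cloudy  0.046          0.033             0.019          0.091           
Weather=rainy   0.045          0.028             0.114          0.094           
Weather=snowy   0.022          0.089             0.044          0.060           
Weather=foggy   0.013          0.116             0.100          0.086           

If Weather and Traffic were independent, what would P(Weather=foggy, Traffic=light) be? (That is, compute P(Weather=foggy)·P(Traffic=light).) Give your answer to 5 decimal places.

0.03969

P(Weather=foggy) = 0.013 + 0.116 + 0.100 + 0.086 = 0.315.
P(Traffic=light) = 0.046 + 0.045 + 0.022 + 0.013 = 0.126.
Product: 0.315 × 0.126 = 0.03969.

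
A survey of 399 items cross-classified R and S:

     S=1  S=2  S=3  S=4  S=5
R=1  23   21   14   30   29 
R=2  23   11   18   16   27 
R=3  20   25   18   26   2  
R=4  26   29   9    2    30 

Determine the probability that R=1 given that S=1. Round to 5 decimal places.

0.25000

Total with S=1: 23 + 23 + 20 + 26 = 92.
P(R=1 | S=1) = 23/92 = 0.25000.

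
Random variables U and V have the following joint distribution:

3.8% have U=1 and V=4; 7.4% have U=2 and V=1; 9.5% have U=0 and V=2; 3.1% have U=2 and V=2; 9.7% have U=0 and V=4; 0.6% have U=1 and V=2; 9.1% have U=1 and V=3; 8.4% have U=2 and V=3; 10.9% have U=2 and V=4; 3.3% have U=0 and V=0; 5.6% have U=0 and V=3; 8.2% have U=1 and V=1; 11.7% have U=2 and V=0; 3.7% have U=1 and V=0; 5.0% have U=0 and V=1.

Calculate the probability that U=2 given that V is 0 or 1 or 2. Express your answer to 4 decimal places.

0.4229

P(V=0) = 0.033 + 0.037 + 0.117 = 0.187.
P(V=1) = 0.050 + 0.082 + 0.074 = 0.206.
P(V=2) = 0.095 + 0.006 + 0.031 = 0.132.
P(V ∈ {0, 1, 2}) = 0.187 + 0.206 + 0.132 = 0.525; P(U=2, V ∈ {0, 1, 2}) = 0.117 + 0.074 + 0.031 = 0.222.
P(U=2 | V ∈ {0, 1, 2}) = 0.222/0.525 = 0.4229.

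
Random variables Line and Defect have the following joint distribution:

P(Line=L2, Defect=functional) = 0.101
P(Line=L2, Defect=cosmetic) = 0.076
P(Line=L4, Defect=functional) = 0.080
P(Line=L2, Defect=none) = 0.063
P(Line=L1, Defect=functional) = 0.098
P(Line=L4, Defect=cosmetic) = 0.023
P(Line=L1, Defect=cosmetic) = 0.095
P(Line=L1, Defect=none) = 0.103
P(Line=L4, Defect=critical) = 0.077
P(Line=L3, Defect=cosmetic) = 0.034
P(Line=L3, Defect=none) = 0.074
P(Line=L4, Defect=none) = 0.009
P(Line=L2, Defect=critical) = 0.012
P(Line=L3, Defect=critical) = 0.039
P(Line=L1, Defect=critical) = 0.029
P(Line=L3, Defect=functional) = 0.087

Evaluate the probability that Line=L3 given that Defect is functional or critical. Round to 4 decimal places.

0.2409

P(Defect=functional) = 0.098 + 0.101 + 0.087 + 0.080 = 0.366.
P(Defect=critical) = 0.029 + 0.012 + 0.039 + 0.077 = 0.157.
P(Defect ∈ {functional, critical}) = 0.366 + 0.157 = 0.523; P(Line=L3, Defect ∈ {functional, critical}) = 0.087 + 0.039 = 0.126.
P(Line=L3 | Defect ∈ {functional, critical}) = 0.126/0.523 = 0.2409.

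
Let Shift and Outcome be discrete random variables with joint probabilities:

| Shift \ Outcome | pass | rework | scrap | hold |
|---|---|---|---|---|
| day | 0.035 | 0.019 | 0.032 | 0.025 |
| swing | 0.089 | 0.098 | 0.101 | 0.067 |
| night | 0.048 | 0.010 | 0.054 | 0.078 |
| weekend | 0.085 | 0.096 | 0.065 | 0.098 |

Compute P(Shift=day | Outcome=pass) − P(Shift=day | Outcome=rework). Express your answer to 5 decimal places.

0.05098

P(Outcome=pass) = 0.035 + 0.089 + 0.048 + 0.085 = 0.257; P(Shift=day | Outcome=pass) = 0.035/0.257 = 0.136187.
P(Outcome=rework) = 0.019 + 0.098 + 0.010 + 0.096 = 0.223; P(Shift=day | Outcome=rework) = 0.019/0.223 = 0.085202.
Difference = 0.05098.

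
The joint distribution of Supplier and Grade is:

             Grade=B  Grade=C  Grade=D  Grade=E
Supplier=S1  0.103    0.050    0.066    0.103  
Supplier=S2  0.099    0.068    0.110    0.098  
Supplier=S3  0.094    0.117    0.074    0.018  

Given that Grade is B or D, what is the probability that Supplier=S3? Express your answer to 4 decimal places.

0.3077

P(Grade=B) = 0.103 + 0.099 + 0.094 = 0.296.
P(Grade=D) = 0.066 + 0.110 + 0.074 = 0.250.
P(Grade ∈ {B, D}) = 0.296 + 0.250 = 0.546; P(Supplier=S3, Grade ∈ {B, D}) = 0.094 + 0.074 = 0.168.
P(Supplier=S3 | Grade ∈ {B, D}) = 0.168/0.546 = 0.3077.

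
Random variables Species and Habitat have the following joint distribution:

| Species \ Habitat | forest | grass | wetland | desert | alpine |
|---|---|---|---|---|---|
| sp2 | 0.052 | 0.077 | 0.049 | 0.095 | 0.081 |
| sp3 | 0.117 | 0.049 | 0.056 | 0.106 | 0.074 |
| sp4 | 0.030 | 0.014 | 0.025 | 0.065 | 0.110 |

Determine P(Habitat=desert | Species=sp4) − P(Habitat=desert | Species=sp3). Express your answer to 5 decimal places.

0.00271

P(Species=sp4) = 0.030 + 0.014 + 0.025 + 0.065 + 0.110 = 0.244; P(Habitat=desert | Species=sp4) = 0.065/0.244 = 0.266393.
P(Species=sp3) = 0.117 + 0.049 + 0.056 + 0.106 + 0.074 = 0.402; P(Habitat=desert | Species=sp3) = 0.106/0.402 = 0.263682.
Difference = 0.00271.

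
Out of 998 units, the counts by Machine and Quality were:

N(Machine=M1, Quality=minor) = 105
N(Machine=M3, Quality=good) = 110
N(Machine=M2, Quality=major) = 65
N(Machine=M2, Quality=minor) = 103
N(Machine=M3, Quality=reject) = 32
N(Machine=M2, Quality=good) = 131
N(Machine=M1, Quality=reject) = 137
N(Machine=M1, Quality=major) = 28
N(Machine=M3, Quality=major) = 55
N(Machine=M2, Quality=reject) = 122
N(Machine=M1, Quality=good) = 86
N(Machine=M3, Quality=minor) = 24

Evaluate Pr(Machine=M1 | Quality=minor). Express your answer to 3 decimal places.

0.453

Total with Quality=minor: 105 + 103 + 24 = 232.
P(Machine=M1 | Quality=minor) = 105/232 = 0.453.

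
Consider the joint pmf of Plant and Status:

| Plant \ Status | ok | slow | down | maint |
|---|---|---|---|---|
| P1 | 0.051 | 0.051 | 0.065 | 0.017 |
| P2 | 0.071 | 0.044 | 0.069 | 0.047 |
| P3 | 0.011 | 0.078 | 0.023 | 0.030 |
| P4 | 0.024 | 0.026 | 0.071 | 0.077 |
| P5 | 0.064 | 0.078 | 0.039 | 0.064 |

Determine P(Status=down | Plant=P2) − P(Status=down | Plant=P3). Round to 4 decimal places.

P(Plant=P2) = 0.071 + 0.044 + 0.069 + 0.047 = 0.231; P(Status=down | Plant=P2) = 0.069/0.231 = 0.29870.
P(Plant=P3) = 0.011 + 0.078 + 0.023 + 0.030 = 0.142; P(Status=down | Plant=P3) = 0.023/0.142 = 0.16197.
Difference = 0.1367.

0.1367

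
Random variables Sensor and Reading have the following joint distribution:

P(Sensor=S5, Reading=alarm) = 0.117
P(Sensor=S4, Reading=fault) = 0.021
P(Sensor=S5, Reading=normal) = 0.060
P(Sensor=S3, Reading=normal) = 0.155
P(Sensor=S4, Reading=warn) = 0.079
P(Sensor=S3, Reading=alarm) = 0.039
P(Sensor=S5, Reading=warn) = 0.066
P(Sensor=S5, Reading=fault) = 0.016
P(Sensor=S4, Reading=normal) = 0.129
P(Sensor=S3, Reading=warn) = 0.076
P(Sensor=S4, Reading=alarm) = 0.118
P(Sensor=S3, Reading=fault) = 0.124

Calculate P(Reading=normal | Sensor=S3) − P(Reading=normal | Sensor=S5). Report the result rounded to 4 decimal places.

P(Sensor=S3) = 0.155 + 0.076 + 0.039 + 0.124 = 0.394; P(Reading=normal | Sensor=S3) = 0.155/0.394 = 0.39340.
P(Sensor=S5) = 0.060 + 0.066 + 0.117 + 0.016 = 0.259; P(Reading=normal | Sensor=S5) = 0.060/0.259 = 0.23166.
Difference = 0.1617.

0.1617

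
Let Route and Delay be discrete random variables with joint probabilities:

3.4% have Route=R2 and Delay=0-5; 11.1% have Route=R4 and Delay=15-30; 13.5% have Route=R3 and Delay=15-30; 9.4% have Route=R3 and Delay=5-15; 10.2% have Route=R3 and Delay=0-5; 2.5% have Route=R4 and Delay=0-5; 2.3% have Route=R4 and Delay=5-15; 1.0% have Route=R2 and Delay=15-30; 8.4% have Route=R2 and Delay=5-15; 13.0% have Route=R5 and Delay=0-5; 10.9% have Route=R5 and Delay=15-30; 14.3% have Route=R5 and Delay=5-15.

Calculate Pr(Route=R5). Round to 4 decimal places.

0.3820

P(Route=R5) = 0.130 + 0.143 + 0.109 = 0.382.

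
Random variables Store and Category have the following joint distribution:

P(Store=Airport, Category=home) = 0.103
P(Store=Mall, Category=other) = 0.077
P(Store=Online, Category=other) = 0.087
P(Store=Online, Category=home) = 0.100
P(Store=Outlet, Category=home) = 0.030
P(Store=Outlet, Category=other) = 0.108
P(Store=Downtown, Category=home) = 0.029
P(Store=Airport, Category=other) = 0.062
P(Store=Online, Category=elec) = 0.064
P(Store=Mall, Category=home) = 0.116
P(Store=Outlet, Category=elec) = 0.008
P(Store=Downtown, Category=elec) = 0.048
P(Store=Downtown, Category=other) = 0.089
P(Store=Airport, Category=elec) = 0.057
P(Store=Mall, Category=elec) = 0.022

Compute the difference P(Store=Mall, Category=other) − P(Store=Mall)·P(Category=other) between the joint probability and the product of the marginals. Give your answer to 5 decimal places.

P(Store=Mall) = 0.022 + 0.116 + 0.077 = 0.215.
P(Category=other) = 0.089 + 0.077 + 0.062 + 0.108 + 0.087 = 0.423.
P(Store=Mall, Category=other) − P(Store=Mall)P(Category=other) = 0.077 − 0.215×0.423 = -0.01395.

-0.01395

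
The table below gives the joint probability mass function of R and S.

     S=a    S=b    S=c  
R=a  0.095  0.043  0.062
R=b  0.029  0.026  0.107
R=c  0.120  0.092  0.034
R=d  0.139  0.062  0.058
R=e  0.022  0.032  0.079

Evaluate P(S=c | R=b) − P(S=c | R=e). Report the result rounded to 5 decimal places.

0.06651

P(R=b) = 0.029 + 0.026 + 0.107 = 0.162; P(S=c | R=b) = 0.107/0.162 = 0.660494.
P(R=e) = 0.022 + 0.032 + 0.079 = 0.133; P(S=c | R=e) = 0.079/0.133 = 0.593985.
Difference = 0.06651.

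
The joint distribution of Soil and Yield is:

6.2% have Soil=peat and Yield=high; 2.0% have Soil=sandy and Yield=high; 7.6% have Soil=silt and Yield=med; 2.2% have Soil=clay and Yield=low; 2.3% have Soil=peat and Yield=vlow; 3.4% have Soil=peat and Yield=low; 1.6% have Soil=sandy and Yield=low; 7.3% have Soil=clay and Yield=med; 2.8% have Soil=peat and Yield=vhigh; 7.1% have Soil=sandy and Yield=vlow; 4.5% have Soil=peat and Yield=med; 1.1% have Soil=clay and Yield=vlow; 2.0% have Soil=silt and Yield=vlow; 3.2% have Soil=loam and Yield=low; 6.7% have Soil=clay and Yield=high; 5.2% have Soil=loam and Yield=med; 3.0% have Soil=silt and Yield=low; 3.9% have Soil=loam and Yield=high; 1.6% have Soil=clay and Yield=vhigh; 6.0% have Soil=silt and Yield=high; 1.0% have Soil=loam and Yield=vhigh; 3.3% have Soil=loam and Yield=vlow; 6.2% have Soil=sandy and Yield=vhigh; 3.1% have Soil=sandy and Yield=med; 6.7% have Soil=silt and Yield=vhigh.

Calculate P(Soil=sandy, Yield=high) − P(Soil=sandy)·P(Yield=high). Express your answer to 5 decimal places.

-0.02960

P(Soil=sandy) = 0.071 + 0.016 + 0.031 + 0.020 + 0.062 = 0.200.
P(Yield=high) = 0.020 + 0.039 + 0.067 + 0.060 + 0.062 = 0.248.
P(Soil=sandy, Yield=high) − P(Soil=sandy)P(Yield=high) = 0.020 − 0.200×0.248 = -0.02960.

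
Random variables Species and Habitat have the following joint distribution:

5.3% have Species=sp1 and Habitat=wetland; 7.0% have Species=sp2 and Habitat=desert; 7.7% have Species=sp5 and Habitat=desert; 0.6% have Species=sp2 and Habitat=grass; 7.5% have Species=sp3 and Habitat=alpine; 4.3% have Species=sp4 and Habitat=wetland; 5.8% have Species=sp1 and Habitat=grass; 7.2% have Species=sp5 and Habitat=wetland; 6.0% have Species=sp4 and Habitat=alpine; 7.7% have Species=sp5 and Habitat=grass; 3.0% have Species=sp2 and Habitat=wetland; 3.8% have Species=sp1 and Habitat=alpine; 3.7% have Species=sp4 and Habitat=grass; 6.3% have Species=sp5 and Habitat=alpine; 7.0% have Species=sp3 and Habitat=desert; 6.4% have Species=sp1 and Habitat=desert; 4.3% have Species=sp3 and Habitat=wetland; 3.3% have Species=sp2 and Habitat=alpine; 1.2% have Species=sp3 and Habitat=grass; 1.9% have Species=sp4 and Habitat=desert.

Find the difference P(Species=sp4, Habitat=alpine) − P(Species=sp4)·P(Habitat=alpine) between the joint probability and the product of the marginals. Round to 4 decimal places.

0.0172

P(Species=sp4) = 0.037 + 0.043 + 0.019 + 0.060 = 0.159.
P(Habitat=alpine) = 0.038 + 0.033 + 0.075 + 0.060 + 0.063 = 0.269.
P(Species=sp4, Habitat=alpine) − P(Species=sp4)P(Habitat=alpine) = 0.060 − 0.159×0.269 = 0.0172.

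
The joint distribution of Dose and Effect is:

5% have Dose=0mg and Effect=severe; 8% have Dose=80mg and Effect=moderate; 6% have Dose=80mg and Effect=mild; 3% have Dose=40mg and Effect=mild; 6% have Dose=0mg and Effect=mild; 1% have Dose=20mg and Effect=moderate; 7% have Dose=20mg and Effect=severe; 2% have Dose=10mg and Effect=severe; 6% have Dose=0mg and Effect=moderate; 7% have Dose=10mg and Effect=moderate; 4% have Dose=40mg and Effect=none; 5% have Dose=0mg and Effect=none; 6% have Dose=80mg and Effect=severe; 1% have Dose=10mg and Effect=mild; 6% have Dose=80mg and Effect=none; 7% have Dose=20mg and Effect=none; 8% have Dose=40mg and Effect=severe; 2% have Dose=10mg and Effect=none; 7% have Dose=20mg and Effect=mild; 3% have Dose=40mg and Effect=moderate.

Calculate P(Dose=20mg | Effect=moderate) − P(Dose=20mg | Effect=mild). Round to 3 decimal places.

-0.264

P(Effect=moderate) = 0.06 + 0.07 + 0.01 + 0.03 + 0.08 = 0.25; P(Dose=20mg | Effect=moderate) = 0.01/0.25 = 0.0400.
P(Effect=mild) = 0.06 + 0.01 + 0.07 + 0.03 + 0.06 = 0.23; P(Dose=20mg | Effect=mild) = 0.07/0.23 = 0.3043.
Difference = -0.264.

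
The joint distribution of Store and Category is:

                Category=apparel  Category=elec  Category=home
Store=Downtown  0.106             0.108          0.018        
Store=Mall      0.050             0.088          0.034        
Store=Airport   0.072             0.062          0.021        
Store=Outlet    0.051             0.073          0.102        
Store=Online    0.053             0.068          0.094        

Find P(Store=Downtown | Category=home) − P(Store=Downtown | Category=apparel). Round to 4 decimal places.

-0.2524

P(Category=home) = 0.018 + 0.034 + 0.021 + 0.102 + 0.094 = 0.269; P(Store=Downtown | Category=home) = 0.018/0.269 = 0.06691.
P(Category=apparel) = 0.106 + 0.050 + 0.072 + 0.051 + 0.053 = 0.332; P(Store=Downtown | Category=apparel) = 0.106/0.332 = 0.31928.
Difference = -0.2524.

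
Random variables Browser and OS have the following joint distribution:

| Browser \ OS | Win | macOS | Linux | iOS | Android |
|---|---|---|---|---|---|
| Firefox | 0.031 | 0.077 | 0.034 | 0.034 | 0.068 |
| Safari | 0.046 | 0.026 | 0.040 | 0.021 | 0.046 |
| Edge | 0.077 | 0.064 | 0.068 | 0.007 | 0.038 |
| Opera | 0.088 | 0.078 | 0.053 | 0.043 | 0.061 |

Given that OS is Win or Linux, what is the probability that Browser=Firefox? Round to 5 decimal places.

P(OS=Win) = 0.031 + 0.046 + 0.077 + 0.088 = 0.242.
P(OS=Linux) = 0.034 + 0.040 + 0.068 + 0.053 = 0.195.
P(OS ∈ {Win, Linux}) = 0.242 + 0.195 = 0.437; P(Browser=Firefox, OS ∈ {Win, Linux}) = 0.031 + 0.034 = 0.065.
P(Browser=Firefox | OS ∈ {Win, Linux}) = 0.065/0.437 = 0.14874.

0.14874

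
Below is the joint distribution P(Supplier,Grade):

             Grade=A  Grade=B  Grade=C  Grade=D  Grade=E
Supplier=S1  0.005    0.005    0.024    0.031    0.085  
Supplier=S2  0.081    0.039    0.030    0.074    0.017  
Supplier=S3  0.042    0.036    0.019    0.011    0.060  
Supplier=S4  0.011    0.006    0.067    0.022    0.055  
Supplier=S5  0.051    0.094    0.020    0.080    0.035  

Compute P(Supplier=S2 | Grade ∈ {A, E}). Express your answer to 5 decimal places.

0.22172

P(Grade=A) = 0.005 + 0.081 + 0.042 + 0.011 + 0.051 = 0.190.
P(Grade=E) = 0.085 + 0.017 + 0.060 + 0.055 + 0.035 = 0.252.
P(Grade ∈ {A, E}) = 0.190 + 0.252 = 0.442; P(Supplier=S2, Grade ∈ {A, E}) = 0.081 + 0.017 = 0.098.
P(Supplier=S2 | Grade ∈ {A, E}) = 0.098/0.442 = 0.22172.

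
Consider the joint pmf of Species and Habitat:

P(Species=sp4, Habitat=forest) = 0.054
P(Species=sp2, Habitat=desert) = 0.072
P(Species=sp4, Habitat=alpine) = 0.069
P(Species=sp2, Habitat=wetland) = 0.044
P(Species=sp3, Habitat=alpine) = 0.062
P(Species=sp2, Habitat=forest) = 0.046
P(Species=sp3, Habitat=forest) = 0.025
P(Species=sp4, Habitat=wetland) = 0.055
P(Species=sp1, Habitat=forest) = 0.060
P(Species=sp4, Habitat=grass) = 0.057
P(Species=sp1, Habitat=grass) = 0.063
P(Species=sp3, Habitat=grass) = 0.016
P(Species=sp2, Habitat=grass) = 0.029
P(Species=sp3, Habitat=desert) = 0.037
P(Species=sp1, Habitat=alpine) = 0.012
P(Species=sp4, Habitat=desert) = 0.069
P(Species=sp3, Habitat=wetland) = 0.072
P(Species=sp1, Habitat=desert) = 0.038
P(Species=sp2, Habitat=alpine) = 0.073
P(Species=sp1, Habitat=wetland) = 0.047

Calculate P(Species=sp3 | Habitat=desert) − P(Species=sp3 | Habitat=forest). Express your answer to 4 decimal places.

0.0362

P(Habitat=desert) = 0.038 + 0.072 + 0.037 + 0.069 = 0.216; P(Species=sp3 | Habitat=desert) = 0.037/0.216 = 0.17130.
P(Habitat=forest) = 0.060 + 0.046 + 0.025 + 0.054 = 0.185; P(Species=sp3 | Habitat=forest) = 0.025/0.185 = 0.13514.
Difference = 0.0362.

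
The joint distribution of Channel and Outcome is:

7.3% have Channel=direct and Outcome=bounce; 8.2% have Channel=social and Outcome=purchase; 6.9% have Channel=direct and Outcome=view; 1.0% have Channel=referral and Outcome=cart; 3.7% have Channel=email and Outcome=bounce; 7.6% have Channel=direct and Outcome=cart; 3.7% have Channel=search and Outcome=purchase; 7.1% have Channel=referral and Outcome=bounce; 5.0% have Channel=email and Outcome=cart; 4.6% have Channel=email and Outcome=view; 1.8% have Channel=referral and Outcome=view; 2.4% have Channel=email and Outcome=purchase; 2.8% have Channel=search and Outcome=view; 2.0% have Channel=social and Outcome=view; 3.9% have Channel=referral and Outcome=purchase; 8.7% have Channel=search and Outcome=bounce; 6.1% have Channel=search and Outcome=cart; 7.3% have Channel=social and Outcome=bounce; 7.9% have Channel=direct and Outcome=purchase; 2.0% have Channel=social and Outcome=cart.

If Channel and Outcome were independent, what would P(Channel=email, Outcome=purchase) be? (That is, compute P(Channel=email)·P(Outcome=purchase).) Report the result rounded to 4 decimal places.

P(Channel=email) = 0.037 + 0.046 + 0.050 + 0.024 = 0.157.
P(Outcome=purchase) = 0.024 + 0.037 + 0.082 + 0.079 + 0.039 = 0.261.
Product: 0.157 × 0.261 = 0.0410.

0.0410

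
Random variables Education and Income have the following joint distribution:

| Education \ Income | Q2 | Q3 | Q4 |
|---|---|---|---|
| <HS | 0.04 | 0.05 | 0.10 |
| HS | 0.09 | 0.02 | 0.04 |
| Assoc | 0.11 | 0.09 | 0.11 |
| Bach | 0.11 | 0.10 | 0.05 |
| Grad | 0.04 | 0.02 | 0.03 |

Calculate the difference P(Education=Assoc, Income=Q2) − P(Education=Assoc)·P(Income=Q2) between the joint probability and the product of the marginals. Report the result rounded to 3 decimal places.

P(Education=Assoc) = 0.11 + 0.09 + 0.11 = 0.31.
P(Income=Q2) = 0.04 + 0.09 + 0.11 + 0.11 + 0.04 = 0.39.
P(Education=Assoc, Income=Q2) − P(Education=Assoc)P(Income=Q2) = 0.11 − 0.31×0.39 = -0.011.

-0.011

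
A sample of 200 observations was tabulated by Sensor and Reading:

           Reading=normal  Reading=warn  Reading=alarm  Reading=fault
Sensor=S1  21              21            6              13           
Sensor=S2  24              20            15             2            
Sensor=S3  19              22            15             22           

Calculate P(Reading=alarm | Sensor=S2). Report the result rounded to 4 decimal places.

0.2459

Total with Sensor=S2: 24 + 20 + 15 + 2 = 61.
P(Reading=alarm | Sensor=S2) = 15/61 = 0.2459.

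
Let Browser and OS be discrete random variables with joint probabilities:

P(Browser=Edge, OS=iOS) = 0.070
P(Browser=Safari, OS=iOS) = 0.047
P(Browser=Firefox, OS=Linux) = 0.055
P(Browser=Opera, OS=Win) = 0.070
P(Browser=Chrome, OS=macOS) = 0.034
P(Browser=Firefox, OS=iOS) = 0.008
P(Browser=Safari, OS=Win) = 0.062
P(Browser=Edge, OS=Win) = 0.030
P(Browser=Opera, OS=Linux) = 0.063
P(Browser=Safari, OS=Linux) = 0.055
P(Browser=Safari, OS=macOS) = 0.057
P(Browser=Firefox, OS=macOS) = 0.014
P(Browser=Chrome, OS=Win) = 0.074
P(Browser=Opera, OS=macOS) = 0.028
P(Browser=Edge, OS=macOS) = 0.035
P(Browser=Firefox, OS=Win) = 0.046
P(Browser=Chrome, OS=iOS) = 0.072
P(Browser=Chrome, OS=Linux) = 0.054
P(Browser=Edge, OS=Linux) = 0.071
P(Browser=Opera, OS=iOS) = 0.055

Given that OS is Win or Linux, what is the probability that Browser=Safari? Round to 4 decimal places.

P(OS=Win) = 0.074 + 0.046 + 0.062 + 0.030 + 0.070 = 0.282.
P(OS=Linux) = 0.054 + 0.055 + 0.055 + 0.071 + 0.063 = 0.298.
P(OS ∈ {Win, Linux}) = 0.282 + 0.298 = 0.580; P(Browser=Safari, OS ∈ {Win, Linux}) = 0.062 + 0.055 = 0.117.
P(Browser=Safari | OS ∈ {Win, Linux}) = 0.117/0.580 = 0.2017.

0.2017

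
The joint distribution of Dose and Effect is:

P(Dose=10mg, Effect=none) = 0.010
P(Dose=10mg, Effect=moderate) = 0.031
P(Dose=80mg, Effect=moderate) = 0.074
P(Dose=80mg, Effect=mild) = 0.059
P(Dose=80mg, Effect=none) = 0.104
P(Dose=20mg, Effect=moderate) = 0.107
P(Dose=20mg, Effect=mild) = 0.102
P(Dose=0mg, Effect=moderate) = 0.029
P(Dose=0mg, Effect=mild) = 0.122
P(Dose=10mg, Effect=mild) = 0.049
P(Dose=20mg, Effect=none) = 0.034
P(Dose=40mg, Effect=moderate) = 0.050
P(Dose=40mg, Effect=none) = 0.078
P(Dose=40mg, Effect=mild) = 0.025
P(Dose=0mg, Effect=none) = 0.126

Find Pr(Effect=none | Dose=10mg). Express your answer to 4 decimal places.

P(Dose=10mg) = 0.010 + 0.049 + 0.031 = 0.090.
P(Effect=none | Dose=10mg) = 0.010/0.090 = 0.1111.

0.1111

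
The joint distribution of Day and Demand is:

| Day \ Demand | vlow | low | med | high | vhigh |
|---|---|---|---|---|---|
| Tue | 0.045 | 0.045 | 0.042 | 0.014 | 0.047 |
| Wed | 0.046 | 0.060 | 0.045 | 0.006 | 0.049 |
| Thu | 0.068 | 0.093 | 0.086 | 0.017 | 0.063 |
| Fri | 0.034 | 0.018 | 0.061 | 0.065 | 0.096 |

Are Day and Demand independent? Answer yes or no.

P(Day=Fri) = 0.274 and P(Demand=low) = 0.216, so their product is 0.05918, but P(Day=Fri, Demand=low) = 0.018. Since these differ, Day and Demand are not independent.

no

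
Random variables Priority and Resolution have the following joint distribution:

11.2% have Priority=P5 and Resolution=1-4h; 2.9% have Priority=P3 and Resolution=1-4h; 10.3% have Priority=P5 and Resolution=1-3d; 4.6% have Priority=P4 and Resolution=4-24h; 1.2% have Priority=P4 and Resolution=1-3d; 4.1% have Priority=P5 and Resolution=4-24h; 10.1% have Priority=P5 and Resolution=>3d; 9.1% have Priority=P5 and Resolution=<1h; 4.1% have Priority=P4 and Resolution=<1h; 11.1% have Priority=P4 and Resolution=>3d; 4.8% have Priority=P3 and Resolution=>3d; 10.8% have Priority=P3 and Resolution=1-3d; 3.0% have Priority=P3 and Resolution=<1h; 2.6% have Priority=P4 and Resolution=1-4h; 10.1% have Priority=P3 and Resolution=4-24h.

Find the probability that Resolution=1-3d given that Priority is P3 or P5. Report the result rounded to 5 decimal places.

0.27618

P(Priority=P3) = 0.030 + 0.029 + 0.101 + 0.108 + 0.048 = 0.316.
P(Priority=P5) = 0.091 + 0.112 + 0.041 + 0.103 + 0.101 = 0.448.
P(Priority ∈ {P3, P5}) = 0.316 + 0.448 = 0.764; P(Resolution=1-3d, Priority ∈ {P3, P5}) = 0.108 + 0.103 = 0.211.
P(Resolution=1-3d | Priority ∈ {P3, P5}) = 0.211/0.764 = 0.27618.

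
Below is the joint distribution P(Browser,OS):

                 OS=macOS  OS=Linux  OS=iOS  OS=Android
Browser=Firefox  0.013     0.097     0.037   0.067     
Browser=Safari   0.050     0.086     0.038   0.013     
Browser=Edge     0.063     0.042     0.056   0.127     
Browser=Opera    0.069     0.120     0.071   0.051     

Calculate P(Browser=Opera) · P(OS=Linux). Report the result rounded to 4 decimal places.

0.1073

P(Browser=Opera) = 0.069 + 0.120 + 0.071 + 0.051 = 0.311.
P(OS=Linux) = 0.097 + 0.086 + 0.042 + 0.120 = 0.345.
Product: 0.311 × 0.345 = 0.1073.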